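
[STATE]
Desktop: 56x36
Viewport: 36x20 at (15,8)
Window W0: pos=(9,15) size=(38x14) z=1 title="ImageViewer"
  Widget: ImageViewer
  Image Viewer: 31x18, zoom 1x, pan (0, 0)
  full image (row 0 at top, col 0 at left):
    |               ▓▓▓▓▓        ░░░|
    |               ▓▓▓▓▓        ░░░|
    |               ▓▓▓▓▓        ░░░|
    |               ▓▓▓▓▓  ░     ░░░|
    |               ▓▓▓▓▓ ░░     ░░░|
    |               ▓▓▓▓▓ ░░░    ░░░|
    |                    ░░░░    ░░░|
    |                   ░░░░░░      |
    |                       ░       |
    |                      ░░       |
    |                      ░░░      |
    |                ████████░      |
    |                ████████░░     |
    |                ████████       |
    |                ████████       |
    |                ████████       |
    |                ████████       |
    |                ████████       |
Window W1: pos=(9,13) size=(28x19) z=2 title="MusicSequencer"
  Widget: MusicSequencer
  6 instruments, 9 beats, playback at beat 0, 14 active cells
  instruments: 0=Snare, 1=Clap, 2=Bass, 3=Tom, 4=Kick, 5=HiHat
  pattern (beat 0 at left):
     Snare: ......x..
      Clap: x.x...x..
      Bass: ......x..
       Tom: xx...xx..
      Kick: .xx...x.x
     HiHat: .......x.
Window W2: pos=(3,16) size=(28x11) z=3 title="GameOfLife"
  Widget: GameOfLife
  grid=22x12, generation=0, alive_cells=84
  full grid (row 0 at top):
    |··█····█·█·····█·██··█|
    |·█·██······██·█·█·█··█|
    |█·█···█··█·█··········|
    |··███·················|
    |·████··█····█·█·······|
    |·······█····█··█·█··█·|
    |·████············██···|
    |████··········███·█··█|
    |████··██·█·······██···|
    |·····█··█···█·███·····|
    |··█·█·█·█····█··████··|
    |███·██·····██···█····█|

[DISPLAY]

                                    
                                    
                                    
                                    
                                    
━━━━━━━━━━━━━━━━━━━━━┓              
cSequencer           ┃              
─────────────────────┨━━━━━━━━━┓    
━━━━━━━━━━━━━━━┓     ┃         ┃    
               ┃     ┃─────────┨    
───────────────┨     ┃ ░░░     ┃    
               ┃     ┃ ░░░     ┃    
···········    ┃     ┃ ░░░     ┃    
·█·█·······    ┃     ┃ ░░░     ┃    
·█··█·█··█·    ┃     ┃ ░░░     ┃    
······██···    ┃     ┃ ░░░     ┃    
···███·█··█    ┃     ┃ ░░░     ┃    
······██···    ┃     ┃         ┃    
━━━━━━━━━━━━━━━┛     ┃         ┃    
                     ┃         ┃    


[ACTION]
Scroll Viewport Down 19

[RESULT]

━━━━━━━━━━━━━━━┓     ┃         ┃    
               ┃     ┃─────────┨    
───────────────┨     ┃ ░░░     ┃    
               ┃     ┃ ░░░     ┃    
···········    ┃     ┃ ░░░     ┃    
·█·█·······    ┃     ┃ ░░░     ┃    
·█··█·█··█·    ┃     ┃ ░░░     ┃    
······██···    ┃     ┃ ░░░     ┃    
···███·█··█    ┃     ┃ ░░░     ┃    
······██···    ┃     ┃         ┃    
━━━━━━━━━━━━━━━┛     ┃         ┃    
                     ┃         ┃    
                     ┃━━━━━━━━━┛    
                     ┃              
                     ┃              
━━━━━━━━━━━━━━━━━━━━━┛              
                                    
                                    
                                    
                                    


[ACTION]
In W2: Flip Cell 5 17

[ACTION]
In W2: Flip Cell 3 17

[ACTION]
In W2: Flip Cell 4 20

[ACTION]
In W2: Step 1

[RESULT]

━━━━━━━━━━━━━━━┓     ┃         ┃    
               ┃     ┃─────────┨    
───────────────┨     ┃ ░░░     ┃    
               ┃     ┃ ░░░     ┃    
···········    ┃     ┃ ░░░     ┃    
··█········    ┃     ┃ ░░░     ┃    
··█·····█··    ┃     ┃ ░░░     ┃    
···█··███··    ┃     ┃ ░░░     ┃    
····██··█··    ┃     ┃ ░░░     ┃    
··█····█···    ┃     ┃         ┃    
━━━━━━━━━━━━━━━┛     ┃         ┃    
                     ┃         ┃    
                     ┃━━━━━━━━━┛    
                     ┃              
                     ┃              
━━━━━━━━━━━━━━━━━━━━━┛              
                                    
                                    
                                    
                                    


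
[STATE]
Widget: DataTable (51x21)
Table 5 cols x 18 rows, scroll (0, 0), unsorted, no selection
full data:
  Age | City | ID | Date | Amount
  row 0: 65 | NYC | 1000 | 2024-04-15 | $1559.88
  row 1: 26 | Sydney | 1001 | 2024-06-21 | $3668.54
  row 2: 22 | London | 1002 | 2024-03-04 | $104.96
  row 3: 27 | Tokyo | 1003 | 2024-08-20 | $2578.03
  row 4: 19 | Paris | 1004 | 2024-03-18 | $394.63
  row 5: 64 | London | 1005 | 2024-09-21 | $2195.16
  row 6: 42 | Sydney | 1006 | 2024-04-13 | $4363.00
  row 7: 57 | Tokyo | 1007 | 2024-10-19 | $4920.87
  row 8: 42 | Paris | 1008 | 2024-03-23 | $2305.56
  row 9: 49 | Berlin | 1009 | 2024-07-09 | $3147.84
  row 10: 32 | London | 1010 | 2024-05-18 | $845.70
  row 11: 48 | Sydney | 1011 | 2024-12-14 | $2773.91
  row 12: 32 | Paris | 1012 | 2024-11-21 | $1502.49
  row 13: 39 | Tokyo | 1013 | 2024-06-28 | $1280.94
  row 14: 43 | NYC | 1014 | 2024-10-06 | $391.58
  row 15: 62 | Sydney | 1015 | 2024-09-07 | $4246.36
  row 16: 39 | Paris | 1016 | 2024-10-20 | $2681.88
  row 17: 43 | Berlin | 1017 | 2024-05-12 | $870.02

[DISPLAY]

Age│City  │ID  │Date      │Amount                  
───┼──────┼────┼──────────┼────────                
65 │NYC   │1000│2024-04-15│$1559.88                
26 │Sydney│1001│2024-06-21│$3668.54                
22 │London│1002│2024-03-04│$104.96                 
27 │Tokyo │1003│2024-08-20│$2578.03                
19 │Paris │1004│2024-03-18│$394.63                 
64 │London│1005│2024-09-21│$2195.16                
42 │Sydney│1006│2024-04-13│$4363.00                
57 │Tokyo │1007│2024-10-19│$4920.87                
42 │Paris │1008│2024-03-23│$2305.56                
49 │Berlin│1009│2024-07-09│$3147.84                
32 │London│1010│2024-05-18│$845.70                 
48 │Sydney│1011│2024-12-14│$2773.91                
32 │Paris │1012│2024-11-21│$1502.49                
39 │Tokyo │1013│2024-06-28│$1280.94                
43 │NYC   │1014│2024-10-06│$391.58                 
62 │Sydney│1015│2024-09-07│$4246.36                
39 │Paris │1016│2024-10-20│$2681.88                
43 │Berlin│1017│2024-05-12│$870.02                 
                                                   


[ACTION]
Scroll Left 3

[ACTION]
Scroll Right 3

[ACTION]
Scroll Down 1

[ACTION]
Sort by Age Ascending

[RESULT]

Ag▲│City  │ID  │Date      │Amount                  
───┼──────┼────┼──────────┼────────                
19 │Paris │1004│2024-03-18│$394.63                 
22 │London│1002│2024-03-04│$104.96                 
26 │Sydney│1001│2024-06-21│$3668.54                
27 │Tokyo │1003│2024-08-20│$2578.03                
32 │London│1010│2024-05-18│$845.70                 
32 │Paris │1012│2024-11-21│$1502.49                
39 │Tokyo │1013│2024-06-28│$1280.94                
39 │Paris │1016│2024-10-20│$2681.88                
42 │Sydney│1006│2024-04-13│$4363.00                
42 │Paris │1008│2024-03-23│$2305.56                
43 │NYC   │1014│2024-10-06│$391.58                 
43 │Berlin│1017│2024-05-12│$870.02                 
48 │Sydney│1011│2024-12-14│$2773.91                
49 │Berlin│1009│2024-07-09│$3147.84                
57 │Tokyo │1007│2024-10-19│$4920.87                
62 │Sydney│1015│2024-09-07│$4246.36                
64 │London│1005│2024-09-21│$2195.16                
65 │NYC   │1000│2024-04-15│$1559.88                
                                                   


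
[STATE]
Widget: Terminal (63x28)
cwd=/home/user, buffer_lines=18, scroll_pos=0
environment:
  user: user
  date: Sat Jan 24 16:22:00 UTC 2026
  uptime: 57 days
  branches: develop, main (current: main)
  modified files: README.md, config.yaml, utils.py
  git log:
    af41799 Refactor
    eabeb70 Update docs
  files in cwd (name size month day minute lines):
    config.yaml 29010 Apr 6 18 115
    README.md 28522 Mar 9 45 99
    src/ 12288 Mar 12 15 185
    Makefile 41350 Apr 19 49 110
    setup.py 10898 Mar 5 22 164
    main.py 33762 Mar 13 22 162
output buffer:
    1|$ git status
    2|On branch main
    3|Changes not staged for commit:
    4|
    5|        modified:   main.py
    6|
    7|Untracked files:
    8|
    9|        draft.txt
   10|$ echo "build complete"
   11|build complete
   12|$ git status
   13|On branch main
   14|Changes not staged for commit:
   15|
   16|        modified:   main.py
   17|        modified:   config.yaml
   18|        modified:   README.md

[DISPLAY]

$ git status                                                   
On branch main                                                 
Changes not staged for commit:                                 
                                                               
        modified:   main.py                                    
                                                               
Untracked files:                                               
                                                               
        draft.txt                                              
$ echo "build complete"                                        
build complete                                                 
$ git status                                                   
On branch main                                                 
Changes not staged for commit:                                 
                                                               
        modified:   main.py                                    
        modified:   config.yaml                                
        modified:   README.md                                  
$ █                                                            
                                                               
                                                               
                                                               
                                                               
                                                               
                                                               
                                                               
                                                               
                                                               


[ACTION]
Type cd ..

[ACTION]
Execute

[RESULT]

$ git status                                                   
On branch main                                                 
Changes not staged for commit:                                 
                                                               
        modified:   main.py                                    
                                                               
Untracked files:                                               
                                                               
        draft.txt                                              
$ echo "build complete"                                        
build complete                                                 
$ git status                                                   
On branch main                                                 
Changes not staged for commit:                                 
                                                               
        modified:   main.py                                    
        modified:   config.yaml                                
        modified:   README.md                                  
$ cd ..                                                        
                                                               
$ █                                                            
                                                               
                                                               
                                                               
                                                               
                                                               
                                                               
                                                               


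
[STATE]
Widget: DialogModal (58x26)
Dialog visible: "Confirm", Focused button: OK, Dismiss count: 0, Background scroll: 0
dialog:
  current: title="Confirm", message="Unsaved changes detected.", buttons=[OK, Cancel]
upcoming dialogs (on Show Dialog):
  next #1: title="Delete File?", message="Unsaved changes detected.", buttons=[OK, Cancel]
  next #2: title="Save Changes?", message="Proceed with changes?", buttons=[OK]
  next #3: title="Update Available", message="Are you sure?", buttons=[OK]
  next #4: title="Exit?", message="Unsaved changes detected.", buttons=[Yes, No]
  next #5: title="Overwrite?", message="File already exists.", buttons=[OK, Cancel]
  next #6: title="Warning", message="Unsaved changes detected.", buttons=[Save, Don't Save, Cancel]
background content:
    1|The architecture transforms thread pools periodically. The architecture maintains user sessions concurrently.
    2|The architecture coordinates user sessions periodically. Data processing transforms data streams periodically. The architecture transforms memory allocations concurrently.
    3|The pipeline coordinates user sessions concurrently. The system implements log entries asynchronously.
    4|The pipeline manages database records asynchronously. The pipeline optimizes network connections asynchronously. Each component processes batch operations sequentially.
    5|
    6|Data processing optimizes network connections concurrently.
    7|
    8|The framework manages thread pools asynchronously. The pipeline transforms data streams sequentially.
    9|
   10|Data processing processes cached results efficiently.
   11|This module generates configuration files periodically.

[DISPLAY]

The architecture transforms thread pools periodically. The
The architecture coordinates user sessions periodically. D
The pipeline coordinates user sessions concurrently. The s
The pipeline manages database records asynchronously. The 
                                                          
Data processing optimizes network connections concurrently
                                                          
The framework manages thread pools asynchronously. The pip
                                                          
Data processing processes cached results efficiently.     
This module ge┌───────────────────────────┐eriodically.   
              │          Confirm          │               
              │ Unsaved changes detected. │               
              │       [OK]  Cancel        │               
              └───────────────────────────┘               
                                                          
                                                          
                                                          
                                                          
                                                          
                                                          
                                                          
                                                          
                                                          
                                                          
                                                          


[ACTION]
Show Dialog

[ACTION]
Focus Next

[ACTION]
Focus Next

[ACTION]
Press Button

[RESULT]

The architecture transforms thread pools periodically. The
The architecture coordinates user sessions periodically. D
The pipeline coordinates user sessions concurrently. The s
The pipeline manages database records asynchronously. The 
                                                          
Data processing optimizes network connections concurrently
                                                          
The framework manages thread pools asynchronously. The pip
                                                          
Data processing processes cached results efficiently.     
This module generates configuration files periodically.   
                                                          
                                                          
                                                          
                                                          
                                                          
                                                          
                                                          
                                                          
                                                          
                                                          
                                                          
                                                          
                                                          
                                                          
                                                          


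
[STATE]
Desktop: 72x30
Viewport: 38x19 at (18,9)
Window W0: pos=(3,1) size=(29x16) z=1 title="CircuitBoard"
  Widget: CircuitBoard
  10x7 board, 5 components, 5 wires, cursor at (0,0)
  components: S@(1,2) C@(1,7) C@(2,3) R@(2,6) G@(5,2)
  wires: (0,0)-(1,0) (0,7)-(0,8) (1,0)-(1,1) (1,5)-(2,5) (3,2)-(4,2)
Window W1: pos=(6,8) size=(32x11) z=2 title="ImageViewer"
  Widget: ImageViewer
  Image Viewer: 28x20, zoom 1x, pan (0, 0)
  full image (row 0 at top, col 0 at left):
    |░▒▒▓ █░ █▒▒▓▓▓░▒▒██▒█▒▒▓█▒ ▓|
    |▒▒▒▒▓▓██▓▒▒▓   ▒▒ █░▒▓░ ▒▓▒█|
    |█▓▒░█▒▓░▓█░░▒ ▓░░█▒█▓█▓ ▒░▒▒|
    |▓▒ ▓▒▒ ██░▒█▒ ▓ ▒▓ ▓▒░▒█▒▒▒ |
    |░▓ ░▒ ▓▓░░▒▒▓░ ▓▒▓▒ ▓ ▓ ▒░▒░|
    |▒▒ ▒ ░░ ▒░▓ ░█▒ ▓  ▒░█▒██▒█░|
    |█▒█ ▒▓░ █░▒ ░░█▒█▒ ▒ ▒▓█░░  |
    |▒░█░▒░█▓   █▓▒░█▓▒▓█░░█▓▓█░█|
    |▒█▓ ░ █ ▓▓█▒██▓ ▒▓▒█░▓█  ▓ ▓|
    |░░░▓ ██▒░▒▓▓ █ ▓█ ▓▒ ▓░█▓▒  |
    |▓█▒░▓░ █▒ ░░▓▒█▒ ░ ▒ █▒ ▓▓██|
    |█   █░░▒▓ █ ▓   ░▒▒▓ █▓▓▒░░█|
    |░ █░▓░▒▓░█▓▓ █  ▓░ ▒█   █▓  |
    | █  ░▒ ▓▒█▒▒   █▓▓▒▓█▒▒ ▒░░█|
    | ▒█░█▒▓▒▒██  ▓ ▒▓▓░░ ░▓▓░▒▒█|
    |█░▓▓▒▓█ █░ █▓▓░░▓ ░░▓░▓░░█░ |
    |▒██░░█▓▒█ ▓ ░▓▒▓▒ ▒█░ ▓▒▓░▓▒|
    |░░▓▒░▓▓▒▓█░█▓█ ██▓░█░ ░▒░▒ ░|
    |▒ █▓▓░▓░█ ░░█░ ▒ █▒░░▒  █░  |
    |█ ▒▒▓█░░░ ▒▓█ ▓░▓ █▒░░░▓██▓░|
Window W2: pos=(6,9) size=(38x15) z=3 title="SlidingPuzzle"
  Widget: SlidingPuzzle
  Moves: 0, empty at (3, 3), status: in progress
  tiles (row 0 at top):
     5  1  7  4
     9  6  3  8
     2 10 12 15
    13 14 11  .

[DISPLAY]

━━━━━━━━━━━━━━━━━━━━━━━━━┓            
zle                      ┃            
─────────────────────────┨            
────┬────┐               ┃            
  7 │  4 │               ┃            
────┼────┤               ┃            
  3 │  8 │               ┃            
────┼────┤               ┃            
 12 │ 15 │               ┃            
────┼────┤               ┃            
 11 │    │               ┃            
────┴────┘               ┃            
                         ┃            
                         ┃            
━━━━━━━━━━━━━━━━━━━━━━━━━┛            
                                      
                                      
                                      
                                      


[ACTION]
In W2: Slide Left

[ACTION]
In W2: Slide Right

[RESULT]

━━━━━━━━━━━━━━━━━━━━━━━━━┓            
zle                      ┃            
─────────────────────────┨            
────┬────┐               ┃            
  7 │  4 │               ┃            
────┼────┤               ┃            
  3 │  8 │               ┃            
────┼────┤               ┃            
 12 │ 15 │               ┃            
────┼────┤               ┃            
    │ 11 │               ┃            
────┴────┘               ┃            
                         ┃            
                         ┃            
━━━━━━━━━━━━━━━━━━━━━━━━━┛            
                                      
                                      
                                      
                                      


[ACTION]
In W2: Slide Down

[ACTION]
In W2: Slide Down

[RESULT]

━━━━━━━━━━━━━━━━━━━━━━━━━┓            
zle                      ┃            
─────────────────────────┨            
────┬────┐               ┃            
  7 │  4 │               ┃            
────┼────┤               ┃            
    │  8 │               ┃            
────┼────┤               ┃            
  3 │ 15 │               ┃            
────┼────┤               ┃            
 12 │ 11 │               ┃            
────┴────┘               ┃            
                         ┃            
                         ┃            
━━━━━━━━━━━━━━━━━━━━━━━━━┛            
                                      
                                      
                                      
                                      


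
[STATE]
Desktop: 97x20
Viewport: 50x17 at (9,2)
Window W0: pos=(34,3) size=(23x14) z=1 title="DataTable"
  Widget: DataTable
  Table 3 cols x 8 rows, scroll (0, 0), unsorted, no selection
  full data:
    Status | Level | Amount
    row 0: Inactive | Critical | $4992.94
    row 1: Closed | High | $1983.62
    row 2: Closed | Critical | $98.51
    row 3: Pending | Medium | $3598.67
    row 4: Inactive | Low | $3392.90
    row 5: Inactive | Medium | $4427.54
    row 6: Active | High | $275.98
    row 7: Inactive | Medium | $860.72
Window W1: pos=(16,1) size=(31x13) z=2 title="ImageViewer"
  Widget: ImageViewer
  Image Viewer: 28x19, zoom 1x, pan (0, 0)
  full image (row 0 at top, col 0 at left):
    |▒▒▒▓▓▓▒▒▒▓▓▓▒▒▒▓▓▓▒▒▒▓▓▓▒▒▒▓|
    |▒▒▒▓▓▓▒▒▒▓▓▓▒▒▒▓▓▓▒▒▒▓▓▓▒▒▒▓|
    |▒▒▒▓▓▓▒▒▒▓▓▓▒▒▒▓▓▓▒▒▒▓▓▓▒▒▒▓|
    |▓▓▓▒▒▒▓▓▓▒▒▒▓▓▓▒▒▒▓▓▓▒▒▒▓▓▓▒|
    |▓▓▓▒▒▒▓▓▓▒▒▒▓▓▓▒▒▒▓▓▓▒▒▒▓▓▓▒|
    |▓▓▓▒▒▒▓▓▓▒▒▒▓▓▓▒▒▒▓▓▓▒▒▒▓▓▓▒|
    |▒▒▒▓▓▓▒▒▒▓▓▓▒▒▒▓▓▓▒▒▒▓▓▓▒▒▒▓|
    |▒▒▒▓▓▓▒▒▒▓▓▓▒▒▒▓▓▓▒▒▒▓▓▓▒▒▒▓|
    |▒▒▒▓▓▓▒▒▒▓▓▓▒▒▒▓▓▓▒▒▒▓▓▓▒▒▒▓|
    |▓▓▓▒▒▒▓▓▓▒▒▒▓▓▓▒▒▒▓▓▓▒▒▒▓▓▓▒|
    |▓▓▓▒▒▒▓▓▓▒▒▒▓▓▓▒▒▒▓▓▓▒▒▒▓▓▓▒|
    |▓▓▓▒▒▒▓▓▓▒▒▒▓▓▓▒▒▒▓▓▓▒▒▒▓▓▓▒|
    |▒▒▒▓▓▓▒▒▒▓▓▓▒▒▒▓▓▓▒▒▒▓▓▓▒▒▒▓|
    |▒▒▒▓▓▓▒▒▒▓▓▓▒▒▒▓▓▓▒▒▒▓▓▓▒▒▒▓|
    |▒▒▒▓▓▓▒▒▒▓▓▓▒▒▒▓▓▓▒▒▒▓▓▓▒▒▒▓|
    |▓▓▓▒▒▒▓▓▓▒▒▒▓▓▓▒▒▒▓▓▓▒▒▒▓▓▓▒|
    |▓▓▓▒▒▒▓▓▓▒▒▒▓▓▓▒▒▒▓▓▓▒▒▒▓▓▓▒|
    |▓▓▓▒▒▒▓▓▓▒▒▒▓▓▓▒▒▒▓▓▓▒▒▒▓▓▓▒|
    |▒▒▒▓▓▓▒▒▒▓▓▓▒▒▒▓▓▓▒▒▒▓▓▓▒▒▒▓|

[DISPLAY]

       ┃ ImageViewer                 ┃            
       ┠─────────────────────────────┨━━━━━━━━━┓  
       ┃▒▒▒▓▓▓▒▒▒▓▓▓▒▒▒▓▓▓▒▒▒▓▓▓▒▒▒▓ ┃         ┃  
       ┃▒▒▒▓▓▓▒▒▒▓▓▓▒▒▒▓▓▓▒▒▒▓▓▓▒▒▒▓ ┃─────────┨  
       ┃▒▒▒▓▓▓▒▒▒▓▓▓▒▒▒▓▓▓▒▒▒▓▓▓▒▒▒▓ ┃el   │Amo┃  
       ┃▓▓▓▒▒▒▓▓▓▒▒▒▓▓▓▒▒▒▓▓▓▒▒▒▓▓▓▒ ┃─────┼───┃  
       ┃▓▓▓▒▒▒▓▓▓▒▒▒▓▓▓▒▒▒▓▓▓▒▒▒▓▓▓▒ ┃tical│$49┃  
       ┃▓▓▓▒▒▒▓▓▓▒▒▒▓▓▓▒▒▒▓▓▓▒▒▒▓▓▓▒ ┃h    │$19┃  
       ┃▒▒▒▓▓▓▒▒▒▓▓▓▒▒▒▓▓▓▒▒▒▓▓▓▒▒▒▓ ┃tical│$98┃  
       ┃▒▒▒▓▓▓▒▒▒▓▓▓▒▒▒▓▓▓▒▒▒▓▓▓▒▒▒▓ ┃ium  │$35┃  
       ┃▒▒▒▓▓▓▒▒▒▓▓▓▒▒▒▓▓▓▒▒▒▓▓▓▒▒▒▓ ┃     │$33┃  
       ┗━━━━━━━━━━━━━━━━━━━━━━━━━━━━━┛ium  │$44┃  
                         ┃Active  │High    │$27┃  
                         ┃Inactive│Medium  │$86┃  
                         ┗━━━━━━━━━━━━━━━━━━━━━┛  
                                                  
                                                  


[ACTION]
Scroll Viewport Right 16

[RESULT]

ewer                 ┃                            
─────────────────────┨━━━━━━━━━┓                  
▒▓▓▓▒▒▒▓▓▓▒▒▒▓▓▓▒▒▒▓ ┃         ┃                  
▒▓▓▓▒▒▒▓▓▓▒▒▒▓▓▓▒▒▒▓ ┃─────────┨                  
▒▓▓▓▒▒▒▓▓▓▒▒▒▓▓▓▒▒▒▓ ┃el   │Amo┃                  
▓▒▒▒▓▓▓▒▒▒▓▓▓▒▒▒▓▓▓▒ ┃─────┼───┃                  
▓▒▒▒▓▓▓▒▒▒▓▓▓▒▒▒▓▓▓▒ ┃tical│$49┃                  
▓▒▒▒▓▓▓▒▒▒▓▓▓▒▒▒▓▓▓▒ ┃h    │$19┃                  
▒▓▓▓▒▒▒▓▓▓▒▒▒▓▓▓▒▒▒▓ ┃tical│$98┃                  
▒▓▓▓▒▒▒▓▓▓▒▒▒▓▓▓▒▒▒▓ ┃ium  │$35┃                  
▒▓▓▓▒▒▒▓▓▓▒▒▒▓▓▓▒▒▒▓ ┃     │$33┃                  
━━━━━━━━━━━━━━━━━━━━━┛ium  │$44┃                  
         ┃Active  │High    │$27┃                  
         ┃Inactive│Medium  │$86┃                  
         ┗━━━━━━━━━━━━━━━━━━━━━┛                  
                                                  
                                                  


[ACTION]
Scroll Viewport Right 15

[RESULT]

      ┃                                           
──────┨━━━━━━━━━┓                                 
▓▒▒▒▓ ┃         ┃                                 
▓▒▒▒▓ ┃─────────┨                                 
▓▒▒▒▓ ┃el   │Amo┃                                 
▒▓▓▓▒ ┃─────┼───┃                                 
▒▓▓▓▒ ┃tical│$49┃                                 
▒▓▓▓▒ ┃h    │$19┃                                 
▓▒▒▒▓ ┃tical│$98┃                                 
▓▒▒▒▓ ┃ium  │$35┃                                 
▓▒▒▒▓ ┃     │$33┃                                 
━━━━━━┛ium  │$44┃                                 
e  │High    │$27┃                                 
ive│Medium  │$86┃                                 
━━━━━━━━━━━━━━━━┛                                 
                                                  
                                                  


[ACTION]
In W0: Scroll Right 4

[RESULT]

      ┃                                           
──────┨━━━━━━━━━┓                                 
▓▒▒▒▓ ┃         ┃                                 
▓▒▒▒▓ ┃─────────┨                                 
▓▒▒▒▓ ┃ │Amount ┃                                 
▒▓▓▓▒ ┃─┼───────┃                                 
▒▓▓▓▒ ┃l│$4992.9┃                                 
▒▓▓▓▒ ┃ │$1983.6┃                                 
▓▒▒▒▓ ┃l│$98.51 ┃                                 
▓▒▒▒▓ ┃ │$3598.6┃                                 
▓▒▒▒▓ ┃ │$3392.9┃                                 
━━━━━━┛ │$4427.5┃                                 
High    │$275.98┃                                 
Medium  │$860.72┃                                 
━━━━━━━━━━━━━━━━┛                                 
                                                  
                                                  


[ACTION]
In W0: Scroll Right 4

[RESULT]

      ┃                                           
──────┨━━━━━━━━━┓                                 
▓▒▒▒▓ ┃         ┃                                 
▓▒▒▒▓ ┃─────────┨                                 
▓▒▒▒▓ ┃│Amount  ┃                                 
▒▓▓▓▒ ┃┼────────┃                                 
▒▓▓▓▒ ┃│$4992.94┃                                 
▒▓▓▓▒ ┃│$1983.62┃                                 
▓▒▒▒▓ ┃│$98.51  ┃                                 
▓▒▒▒▓ ┃│$3598.67┃                                 
▓▒▒▒▓ ┃│$3392.90┃                                 
━━━━━━┛│$4427.54┃                                 
igh    │$275.98 ┃                                 
edium  │$860.72 ┃                                 
━━━━━━━━━━━━━━━━┛                                 
                                                  
                                                  


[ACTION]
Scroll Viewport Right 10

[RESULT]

                                                  
━━━━━━━━━┓                                        
         ┃                                        
─────────┨                                        
│Amount  ┃                                        
┼────────┃                                        
│$4992.94┃                                        
│$1983.62┃                                        
│$98.51  ┃                                        
│$3598.67┃                                        
│$3392.90┃                                        
│$4427.54┃                                        
│$275.98 ┃                                        
│$860.72 ┃                                        
━━━━━━━━━┛                                        
                                                  
                                                  


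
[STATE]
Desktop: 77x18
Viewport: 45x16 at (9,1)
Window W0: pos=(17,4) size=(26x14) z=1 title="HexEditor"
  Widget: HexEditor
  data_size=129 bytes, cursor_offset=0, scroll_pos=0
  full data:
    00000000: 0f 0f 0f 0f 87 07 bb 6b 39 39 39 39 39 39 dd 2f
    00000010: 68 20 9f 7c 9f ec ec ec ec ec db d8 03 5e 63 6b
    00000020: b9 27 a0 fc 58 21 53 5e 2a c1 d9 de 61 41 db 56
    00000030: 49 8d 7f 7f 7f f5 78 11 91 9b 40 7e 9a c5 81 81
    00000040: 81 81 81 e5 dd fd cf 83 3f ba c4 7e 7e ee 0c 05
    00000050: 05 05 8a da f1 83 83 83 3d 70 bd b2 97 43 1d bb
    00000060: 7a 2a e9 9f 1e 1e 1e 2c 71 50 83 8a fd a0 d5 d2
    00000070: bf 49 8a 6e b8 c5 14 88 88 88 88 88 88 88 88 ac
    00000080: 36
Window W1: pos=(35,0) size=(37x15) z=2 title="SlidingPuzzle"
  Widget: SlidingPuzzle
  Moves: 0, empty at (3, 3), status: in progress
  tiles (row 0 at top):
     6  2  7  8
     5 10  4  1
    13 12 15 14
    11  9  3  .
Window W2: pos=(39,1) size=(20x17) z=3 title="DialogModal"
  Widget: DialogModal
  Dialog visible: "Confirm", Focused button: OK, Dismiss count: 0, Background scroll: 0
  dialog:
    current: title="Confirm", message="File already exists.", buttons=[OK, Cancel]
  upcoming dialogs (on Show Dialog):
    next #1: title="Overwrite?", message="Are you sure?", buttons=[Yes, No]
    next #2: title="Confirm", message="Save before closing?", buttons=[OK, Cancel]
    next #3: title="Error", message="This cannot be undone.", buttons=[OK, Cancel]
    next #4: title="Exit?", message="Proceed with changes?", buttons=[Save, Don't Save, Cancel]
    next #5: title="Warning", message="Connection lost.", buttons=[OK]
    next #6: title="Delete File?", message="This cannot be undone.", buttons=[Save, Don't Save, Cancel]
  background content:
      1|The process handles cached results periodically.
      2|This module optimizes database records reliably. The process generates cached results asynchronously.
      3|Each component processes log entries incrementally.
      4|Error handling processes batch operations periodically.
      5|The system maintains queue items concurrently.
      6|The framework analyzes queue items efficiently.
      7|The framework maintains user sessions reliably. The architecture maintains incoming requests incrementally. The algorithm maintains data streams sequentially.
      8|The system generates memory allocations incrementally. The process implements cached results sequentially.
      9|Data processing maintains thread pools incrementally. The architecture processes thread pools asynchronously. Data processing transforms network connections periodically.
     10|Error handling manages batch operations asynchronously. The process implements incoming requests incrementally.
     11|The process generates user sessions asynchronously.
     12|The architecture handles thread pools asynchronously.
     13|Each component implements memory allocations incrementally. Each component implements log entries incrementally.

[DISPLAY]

                          ┃ Sl┏━━━━━━━━━━━━━━
                          ┠───┃ DialogModal  
                          ┃┌──┠──────────────
        ┏━━━━━━━━━━━━━━━━━┃│  ┃The process ha
        ┃ HexEditor       ┃├──┃This module op
        ┠─────────────────┃│  ┃Each component
        ┃00000000  0F 0f 0┃├──┃Error handling
        ┃00000010  68 20 9┃│ 1┃Th┌───────────
        ┃00000020  b9 27 a┃├──┃Th│  Confirm  
        ┃00000030  49 8d 7┃│ 1┃Th│File alread
        ┃00000040  81 81 8┃└──┃Th│[OK]  Cance
        ┃00000050  05 05 8┃Mov┃Da└───────────
        ┃00000060  7a 2a e┃   ┃Error handling
        ┃00000070  bf 49 8┗━━━┃The process ge
        ┃00000080  36         ┃The architectu
        ┃                     ┃Each component


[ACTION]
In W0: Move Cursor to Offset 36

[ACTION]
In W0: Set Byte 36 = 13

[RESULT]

                          ┃ Sl┏━━━━━━━━━━━━━━
                          ┠───┃ DialogModal  
                          ┃┌──┠──────────────
        ┏━━━━━━━━━━━━━━━━━┃│  ┃The process ha
        ┃ HexEditor       ┃├──┃This module op
        ┠─────────────────┃│  ┃Each component
        ┃00000000  0f 0f 0┃├──┃Error handling
        ┃00000010  68 20 9┃│ 1┃Th┌───────────
        ┃00000020  b9 27 a┃├──┃Th│  Confirm  
        ┃00000030  49 8d 7┃│ 1┃Th│File alread
        ┃00000040  81 81 8┃└──┃Th│[OK]  Cance
        ┃00000050  05 05 8┃Mov┃Da└───────────
        ┃00000060  7a 2a e┃   ┃Error handling
        ┃00000070  bf 49 8┗━━━┃The process ge
        ┃00000080  36         ┃The architectu
        ┃                     ┃Each component


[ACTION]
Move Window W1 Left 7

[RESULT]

                   ┃ SlidingPu┏━━━━━━━━━━━━━━
                   ┠──────────┃ DialogModal  
                   ┃┌────┬────┠──────────────
        ┏━━━━━━━━━━┃│  6 │  2 ┃The process ha
        ┃ HexEditor┃├────┼────┃This module op
        ┠──────────┃│  5 │ 10 ┃Each component
        ┃00000000  ┃├────┼────┃Error handling
        ┃00000010  ┃│ 13 │ 12 ┃Th┌───────────
        ┃00000020  ┃├────┼────┃Th│  Confirm  
        ┃00000030  ┃│ 11 │  9 ┃Th│File alread
        ┃00000040  ┃└────┴────┃Th│[OK]  Cance
        ┃00000050  ┃Moves: 0  ┃Da└───────────
        ┃00000060  ┃          ┃Error handling
        ┃00000070  ┗━━━━━━━━━━┃The process ge
        ┃00000080  36         ┃The architectu
        ┃                     ┃Each component


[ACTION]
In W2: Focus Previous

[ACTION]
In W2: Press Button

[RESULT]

                   ┃ SlidingPu┏━━━━━━━━━━━━━━
                   ┠──────────┃ DialogModal  
                   ┃┌────┬────┠──────────────
        ┏━━━━━━━━━━┃│  6 │  2 ┃The process ha
        ┃ HexEditor┃├────┼────┃This module op
        ┠──────────┃│  5 │ 10 ┃Each component
        ┃00000000  ┃├────┼────┃Error handling
        ┃00000010  ┃│ 13 │ 12 ┃The system mai
        ┃00000020  ┃├────┼────┃The framework 
        ┃00000030  ┃│ 11 │  9 ┃The framework 
        ┃00000040  ┃└────┴────┃The system gen
        ┃00000050  ┃Moves: 0  ┃Data processin
        ┃00000060  ┃          ┃Error handling
        ┃00000070  ┗━━━━━━━━━━┃The process ge
        ┃00000080  36         ┃The architectu
        ┃                     ┃Each component
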